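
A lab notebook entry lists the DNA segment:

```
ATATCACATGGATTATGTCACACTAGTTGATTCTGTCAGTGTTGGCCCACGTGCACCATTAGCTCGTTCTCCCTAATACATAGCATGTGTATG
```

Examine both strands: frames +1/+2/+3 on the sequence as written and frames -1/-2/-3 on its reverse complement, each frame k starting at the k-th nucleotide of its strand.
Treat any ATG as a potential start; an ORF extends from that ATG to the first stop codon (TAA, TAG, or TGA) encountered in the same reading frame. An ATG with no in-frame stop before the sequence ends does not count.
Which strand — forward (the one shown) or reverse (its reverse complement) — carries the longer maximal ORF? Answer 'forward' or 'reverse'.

forward

Reverse complement (5'→3'): CATACACATGCTATGTATTAGGGAGAACGAGCTAATGGTGCACGTGGGCCAACACTGACAGAATCAACTAGTGTGACATAATCCATGTGATAT
Frame +1: ATA TCA CAT GGA TTA TGT CAC ACT AGT TGA TTC TGT CAG TGT TGG CCC ACG TGC ACC ATT AGC TCG TTC TCC CTA ATA CAT AGC ATG TGT ATG — no ATG→stop ORF.
Frame +2: TAT CAC ATG GAT TAT GTC ACA CTA GTT GAT TCT GTC AGT GTT GGC CCA CGT GCA CCA TTA GCT CGT TCT CCC TAA TAC ATA GCA TGT GTA — ATG at 8, stop TAA at 74 → 69 nt.
Frame +3: ATC ACA TGG ATT ATG TCA CAC TAG TTG ATT CTG TCA GTG TTG GCC CAC GTG CAC CAT TAG CTC GTT CTC CCT AAT ACA TAG CAT GTG TAT — ATG at 15, stop TAG at 24 → 12 nt.
Frame -1: CAT ACA CAT GCT ATG TAT TAG GGA GAA CGA GCT AAT GGT GCA CGT GGG CCA ACA CTG ACA GAA TCA ACT AGT GTG ACA TAA TCC ATG TGA TAT — ATG at 13, stop TAG at 19 → 9 nt; ATG at 85, stop TGA at 88 → 6 nt.
Frame -2: ATA CAC ATG CTA TGT ATT AGG GAG AAC GAG CTA ATG GTG CAC GTG GGC CAA CAC TGA CAG AAT CAA CTA GTG TGA CAT AAT CCA TGT GAT — ATG at 8, stop TGA at 56 → 51 nt; ATG at 35, stop TGA at 56 → 24 nt.
Frame -3: TAC ACA TGC TAT GTA TTA GGG AGA ACG AGC TAA TGG TGC ACG TGG GCC AAC ACT GAC AGA ATC AAC TAG TGT GAC ATA ATC CAT GTG ATA — no ATG→stop ORF.
Forward-strand max 69 nt; reverse-strand max 51 nt. The forward strand has the longer ORF.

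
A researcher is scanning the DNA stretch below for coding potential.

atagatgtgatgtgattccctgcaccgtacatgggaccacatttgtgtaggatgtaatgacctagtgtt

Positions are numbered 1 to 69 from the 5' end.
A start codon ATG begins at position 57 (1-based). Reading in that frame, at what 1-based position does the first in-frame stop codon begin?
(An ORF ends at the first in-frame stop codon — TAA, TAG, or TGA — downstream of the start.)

Codons from position 57: ATG (57–59), ACC (60–62), TAG (63–65).
TAG is a stop codon; it begins at position 63.

63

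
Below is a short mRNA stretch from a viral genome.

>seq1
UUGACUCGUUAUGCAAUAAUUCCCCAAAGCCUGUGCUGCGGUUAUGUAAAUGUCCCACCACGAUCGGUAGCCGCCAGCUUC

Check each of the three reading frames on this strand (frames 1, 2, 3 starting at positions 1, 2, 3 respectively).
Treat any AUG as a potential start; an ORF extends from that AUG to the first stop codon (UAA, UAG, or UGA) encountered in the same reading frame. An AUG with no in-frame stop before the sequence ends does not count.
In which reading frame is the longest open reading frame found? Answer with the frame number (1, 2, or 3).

Frame 1: UUG ACU CGU UAU GCA AUA AUU CCC CAA AGC CUG UGC UGC GGU UAU GUA AAU GUC CCA CCA CGA UCG GUA GCC GCC AGC UUC — no AUG→stop ORF.
Frame 2: UGA CUC GUU AUG CAA UAA UUC CCC AAA GCC UGU GCU GCG GUU AUG UAA AUG UCC CAC CAC GAU CGG UAG CCG CCA GCU — AUG at 11, stop UAA at 17 → 9 nt; AUG at 44, stop UAA at 47 → 6 nt; AUG at 50, stop UAG at 68 → 21 nt.
Frame 3: GAC UCG UUA UGC AAU AAU UCC CCA AAG CCU GUG CUG CGG UUA UGU AAA UGU CCC ACC ACG AUC GGU AGC CGC CAG CUU — no AUG→stop ORF.
Longest ORF is 21 nt in frame 2 (positions 50–70).

2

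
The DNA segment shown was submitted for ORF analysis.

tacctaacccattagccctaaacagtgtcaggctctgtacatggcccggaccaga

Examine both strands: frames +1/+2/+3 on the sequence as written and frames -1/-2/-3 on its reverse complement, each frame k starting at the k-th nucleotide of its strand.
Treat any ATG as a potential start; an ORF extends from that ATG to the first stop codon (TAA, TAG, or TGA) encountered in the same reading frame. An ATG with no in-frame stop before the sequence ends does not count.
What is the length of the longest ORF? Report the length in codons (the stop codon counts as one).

5

Reverse complement (5'→3'): TCTGGTCCGGGCCATGTACAGAGCCTGACACTGTTTAGGGCTAATGGGTTAGGTA
Frame +1: TAC CTA ACC CAT TAG CCC TAA ACA GTG TCA GGC TCT GTA CAT GGC CCG GAC CAG — no ATG→stop ORF.
Frame +2: ACC TAA CCC ATT AGC CCT AAA CAG TGT CAG GCT CTG TAC ATG GCC CGG ACC AGA — no ATG→stop ORF.
Frame +3: CCT AAC CCA TTA GCC CTA AAC AGT GTC AGG CTC TGT ACA TGG CCC GGA CCA — no ATG→stop ORF.
Frame -1: TCT GGT CCG GGC CAT GTA CAG AGC CTG ACA CTG TTT AGG GCT AAT GGG TTA GGT — no ATG→stop ORF.
Frame -2: CTG GTC CGG GCC ATG TAC AGA GCC TGA CAC TGT TTA GGG CTA ATG GGT TAG GTA — ATG at 14, stop TGA at 26 → 15 nt; ATG at 44, stop TAG at 50 → 9 nt.
Frame -3: TGG TCC GGG CCA TGT ACA GAG CCT GAC ACT GTT TAG GGC TAA TGG GTT AGG — no ATG→stop ORF.
Longest: frame -2, positions 14–28, 15 nt = 5 codons = 4 aa. → 5 codons.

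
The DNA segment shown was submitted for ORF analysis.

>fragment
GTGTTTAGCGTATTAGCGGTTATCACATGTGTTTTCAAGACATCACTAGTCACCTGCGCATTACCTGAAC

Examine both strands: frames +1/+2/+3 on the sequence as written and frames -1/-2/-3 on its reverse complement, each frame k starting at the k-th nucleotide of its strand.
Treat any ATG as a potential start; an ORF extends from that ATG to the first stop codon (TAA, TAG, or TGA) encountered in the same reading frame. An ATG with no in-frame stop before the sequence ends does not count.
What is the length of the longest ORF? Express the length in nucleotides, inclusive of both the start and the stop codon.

Reverse complement (5'→3'): GTTCAGGTAATGCGCAGGTGACTAGTGATGTCTTGAAAACACATGTGATAACCGCTAATACGCTAAACAC
Frame +1: GTG TTT AGC GTA TTA GCG GTT ATC ACA TGT GTT TTC AAG ACA TCA CTA GTC ACC TGC GCA TTA CCT GAA — no ATG→stop ORF.
Frame +2: TGT TTA GCG TAT TAG CGG TTA TCA CAT GTG TTT TCA AGA CAT CAC TAG TCA CCT GCG CAT TAC CTG AAC — no ATG→stop ORF.
Frame +3: GTT TAG CGT ATT AGC GGT TAT CAC ATG TGT TTT CAA GAC ATC ACT AGT CAC CTG CGC ATT ACC TGA — ATG at 27, stop TGA at 66 → 42 nt.
Frame -1: GTT CAG GTA ATG CGC AGG TGA CTA GTG ATG TCT TGA AAA CAC ATG TGA TAA CCG CTA ATA CGC TAA ACA — ATG at 10, stop TGA at 19 → 12 nt; ATG at 28, stop TGA at 34 → 9 nt; ATG at 43, stop TGA at 46 → 6 nt.
Frame -2: TTC AGG TAA TGC GCA GGT GAC TAG TGA TGT CTT GAA AAC ACA TGT GAT AAC CGC TAA TAC GCT AAA CAC — no ATG→stop ORF.
Frame -3: TCA GGT AAT GCG CAG GTG ACT AGT GAT GTC TTG AAA ACA CAT GTG ATA ACC GCT AAT ACG CTA AAC — no ATG→stop ORF.
Longest: frame +3, positions 27–68, 42 nt = 14 codons = 13 aa. → 42 nucleotides.

42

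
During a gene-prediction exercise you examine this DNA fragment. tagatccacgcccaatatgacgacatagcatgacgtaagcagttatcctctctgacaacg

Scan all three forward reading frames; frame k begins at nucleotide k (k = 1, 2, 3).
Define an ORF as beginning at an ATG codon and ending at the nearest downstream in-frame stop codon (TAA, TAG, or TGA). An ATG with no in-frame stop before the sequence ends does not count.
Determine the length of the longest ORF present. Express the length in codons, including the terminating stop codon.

Frame 1: TAG ATC CAC GCC CAA TAT GAC GAC ATA GCA TGA CGT AAG CAG TTA TCC TCT CTG ACA ACG — no ATG→stop ORF.
Frame 2: AGA TCC ACG CCC AAT ATG ACG ACA TAG CAT GAC GTA AGC AGT TAT CCT CTC TGA CAA — ATG at 17, stop TAG at 26 → 12 nt.
Frame 3: GAT CCA CGC CCA ATA TGA CGA CAT AGC ATG ACG TAA GCA GTT ATC CTC TCT GAC AAC — ATG at 30, stop TAA at 36 → 9 nt.
Longest: frame 2, positions 17–28, 12 nt = 4 codons = 3 aa. → 4 codons.

4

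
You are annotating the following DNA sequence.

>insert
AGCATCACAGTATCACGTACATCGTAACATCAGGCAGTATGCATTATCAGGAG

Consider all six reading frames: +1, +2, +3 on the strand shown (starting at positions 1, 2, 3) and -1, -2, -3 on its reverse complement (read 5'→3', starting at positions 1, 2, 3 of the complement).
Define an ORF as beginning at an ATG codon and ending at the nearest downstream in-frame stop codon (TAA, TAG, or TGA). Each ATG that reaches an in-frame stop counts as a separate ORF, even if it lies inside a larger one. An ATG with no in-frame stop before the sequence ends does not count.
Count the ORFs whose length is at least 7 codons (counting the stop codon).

0

Reverse complement (5'→3'): CTCCTGATAATGCATACTGCCTGATGTTACGATGTACGTGATACTGTGATGCT
Frame +1: AGC ATC ACA GTA TCA CGT ACA TCG TAA CAT CAG GCA GTA TGC ATT ATC AGG — no ATG→stop ORF.
Frame +2: GCA TCA CAG TAT CAC GTA CAT CGT AAC ATC AGG CAG TAT GCA TTA TCA GGA — no ATG→stop ORF.
Frame +3: CAT CAC AGT ATC ACG TAC ATC GTA ACA TCA GGC AGT ATG CAT TAT CAG GAG — no ATG→stop ORF.
Frame -1: CTC CTG ATA ATG CAT ACT GCC TGA TGT TAC GAT GTA CGT GAT ACT GTG ATG — ATG at 10, stop TGA at 22 → 15 nt.
Frame -2: TCC TGA TAA TGC ATA CTG CCT GAT GTT ACG ATG TAC GTG ATA CTG TGA TGC — ATG at 32, stop TGA at 47 → 18 nt.
Frame -3: CCT GAT AAT GCA TAC TGC CTG ATG TTA CGA TGT ACG TGA TAC TGT GAT GCT — ATG at 24, stop TGA at 39 → 18 nt.
No ORF reaches 7 codons. Count = 0.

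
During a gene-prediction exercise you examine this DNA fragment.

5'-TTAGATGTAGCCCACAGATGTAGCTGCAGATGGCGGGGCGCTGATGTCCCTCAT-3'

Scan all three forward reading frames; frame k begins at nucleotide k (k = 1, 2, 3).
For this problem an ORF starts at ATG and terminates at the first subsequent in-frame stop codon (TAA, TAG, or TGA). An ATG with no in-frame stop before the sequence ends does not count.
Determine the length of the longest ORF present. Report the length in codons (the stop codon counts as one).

5

Frame 1: TTA GAT GTA GCC CAC AGA TGT AGC TGC AGA TGG CGG GGC GCT GAT GTC CCT CAT — no ATG→stop ORF.
Frame 2: TAG ATG TAG CCC ACA GAT GTA GCT GCA GAT GGC GGG GCG CTG ATG TCC CTC — ATG at 5, stop TAG at 8 → 6 nt.
Frame 3: AGA TGT AGC CCA CAG ATG TAG CTG CAG ATG GCG GGG CGC TGA TGT CCC TCA — ATG at 18, stop TAG at 21 → 6 nt; ATG at 30, stop TGA at 42 → 15 nt.
Longest: frame 3, positions 30–44, 15 nt = 5 codons = 4 aa. → 5 codons.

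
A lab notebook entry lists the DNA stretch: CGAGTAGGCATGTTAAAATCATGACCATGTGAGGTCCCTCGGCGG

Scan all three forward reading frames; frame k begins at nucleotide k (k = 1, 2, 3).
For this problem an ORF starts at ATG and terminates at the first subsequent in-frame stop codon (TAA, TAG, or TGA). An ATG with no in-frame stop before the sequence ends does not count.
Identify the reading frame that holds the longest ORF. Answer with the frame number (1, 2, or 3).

Frame 1: CGA GTA GGC ATG TTA AAA TCA TGA CCA TGT GAG GTC CCT CGG CGG — ATG at 10, stop TGA at 22 → 15 nt.
Frame 2: GAG TAG GCA TGT TAA AAT CAT GAC CAT GTG AGG TCC CTC GGC — no ATG→stop ORF.
Frame 3: AGT AGG CAT GTT AAA ATC ATG ACC ATG TGA GGT CCC TCG GCG — ATG at 21, stop TGA at 30 → 12 nt; ATG at 27, stop TGA at 30 → 6 nt.
Longest ORF is 15 nt in frame 1 (positions 10–24).

1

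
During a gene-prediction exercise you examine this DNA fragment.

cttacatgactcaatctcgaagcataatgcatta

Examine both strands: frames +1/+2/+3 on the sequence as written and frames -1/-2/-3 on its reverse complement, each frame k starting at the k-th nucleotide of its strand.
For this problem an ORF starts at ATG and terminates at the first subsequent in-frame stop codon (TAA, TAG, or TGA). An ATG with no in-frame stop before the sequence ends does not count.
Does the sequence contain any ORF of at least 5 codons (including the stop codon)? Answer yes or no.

yes

Reverse complement (5'→3'): TAATGCATTATGCTTCGAGATTGAGTCATGTAAG
Frame +1: CTT ACA TGA CTC AAT CTC GAA GCA TAA TGC ATT — no ATG→stop ORF.
Frame +2: TTA CAT GAC TCA ATC TCG AAG CAT AAT GCA TTA — no ATG→stop ORF.
Frame +3: TAC ATG ACT CAA TCT CGA AGC ATA ATG CAT — no ATG→stop ORF.
Frame -1: TAA TGC ATT ATG CTT CGA GAT TGA GTC ATG TAA — ATG at 10, stop TGA at 22 → 15 nt; ATG at 28, stop TAA at 31 → 6 nt.
Frame -2: AAT GCA TTA TGC TTC GAG ATT GAG TCA TGT AAG — no ATG→stop ORF.
Frame -3: ATG CAT TAT GCT TCG AGA TTG AGT CAT GTA — no ATG→stop ORF.
Frame -1 has an ORF of 5 codons (positions 10–24) ≥ 5, so yes.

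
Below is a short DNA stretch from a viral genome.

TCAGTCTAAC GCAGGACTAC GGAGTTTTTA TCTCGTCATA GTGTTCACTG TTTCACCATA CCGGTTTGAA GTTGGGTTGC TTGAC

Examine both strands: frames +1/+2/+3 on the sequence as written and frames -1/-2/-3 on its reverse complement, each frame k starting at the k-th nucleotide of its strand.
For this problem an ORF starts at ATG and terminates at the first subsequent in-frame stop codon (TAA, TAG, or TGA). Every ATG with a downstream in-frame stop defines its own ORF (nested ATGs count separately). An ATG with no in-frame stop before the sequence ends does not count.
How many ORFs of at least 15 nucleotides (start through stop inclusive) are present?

Reverse complement (5'→3'): GTCAAGCAACCCAACTTCAAACCGGTATGGTGAAACAGTGAACACTATGACGAGATAAAAACTCCGTAGTCCTGCGTTAGACTGA
Frame +1: TCA GTC TAA CGC AGG ACT ACG GAG TTT TTA TCT CGT CAT AGT GTT CAC TGT TTC ACC ATA CCG GTT TGA AGT TGG GTT GCT TGA — no ATG→stop ORF.
Frame +2: CAG TCT AAC GCA GGA CTA CGG AGT TTT TAT CTC GTC ATA GTG TTC ACT GTT TCA CCA TAC CGG TTT GAA GTT GGG TTG CTT GAC — no ATG→stop ORF.
Frame +3: AGT CTA ACG CAG GAC TAC GGA GTT TTT ATC TCG TCA TAG TGT TCA CTG TTT CAC CAT ACC GGT TTG AAG TTG GGT TGC TTG — no ATG→stop ORF.
Frame -1: GTC AAG CAA CCC AAC TTC AAA CCG GTA TGG TGA AAC AGT GAA CAC TAT GAC GAG ATA AAA ACT CCG TAG TCC TGC GTT AGA CTG — no ATG→stop ORF.
Frame -2: TCA AGC AAC CCA ACT TCA AAC CGG TAT GGT GAA ACA GTG AAC ACT ATG ACG AGA TAA AAA CTC CGT AGT CCT GCG TTA GAC TGA — ATG at 47, stop TAA at 56 → 12 nt.
Frame -3: CAA GCA ACC CAA CTT CAA ACC GGT ATG GTG AAA CAG TGA ACA CTA TGA CGA GAT AAA AAC TCC GTA GTC CTG CGT TAG ACT — ATG at 27, stop TGA at 39 → 15 nt.
ORFs ≥ 15 nucleotides: frame -3 27–41 (15 nucleotides). Count = 1.

1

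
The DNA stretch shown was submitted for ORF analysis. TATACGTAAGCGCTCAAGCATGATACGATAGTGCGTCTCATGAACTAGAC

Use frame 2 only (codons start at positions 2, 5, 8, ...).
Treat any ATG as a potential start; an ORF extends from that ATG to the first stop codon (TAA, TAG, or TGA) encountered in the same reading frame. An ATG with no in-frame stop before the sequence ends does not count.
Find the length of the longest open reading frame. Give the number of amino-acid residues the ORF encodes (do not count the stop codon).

3

Frame 2: ATA CGT AAG CGC TCA AGC ATG ATA CGA TAG TGC GTC TCA TGA ACT AGA — ATG at 20, stop TAG at 29 → 12 nt.
Longest: frame 2, positions 20–31, 12 nt = 4 codons = 3 aa. → 3 amino acids.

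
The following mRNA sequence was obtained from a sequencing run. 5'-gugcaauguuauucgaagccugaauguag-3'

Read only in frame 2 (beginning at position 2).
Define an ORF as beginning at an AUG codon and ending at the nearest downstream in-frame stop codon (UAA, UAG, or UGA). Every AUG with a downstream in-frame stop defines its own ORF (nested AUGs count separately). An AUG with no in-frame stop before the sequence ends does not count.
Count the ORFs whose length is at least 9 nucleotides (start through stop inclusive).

0

Frame 2: UGC AAU GUU AUU CGA AGC CUG AAU GUA — no AUG→stop ORF.
No ORF reaches 9 nucleotides. Count = 0.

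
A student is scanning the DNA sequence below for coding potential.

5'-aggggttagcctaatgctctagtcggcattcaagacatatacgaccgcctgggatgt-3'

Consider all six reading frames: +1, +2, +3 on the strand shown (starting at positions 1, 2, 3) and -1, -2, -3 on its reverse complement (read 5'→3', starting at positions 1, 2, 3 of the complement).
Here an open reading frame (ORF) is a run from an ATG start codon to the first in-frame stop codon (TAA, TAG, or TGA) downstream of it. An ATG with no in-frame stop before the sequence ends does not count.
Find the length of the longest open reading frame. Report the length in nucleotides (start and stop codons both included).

Reverse complement (5'→3'): ACATCCCAGGCGGTCGTATATGTCTTGAATGCCGACTAGAGCATTAGGCTAACCCCT
Frame +1: AGG GGT TAG CCT AAT GCT CTA GTC GGC ATT CAA GAC ATA TAC GAC CGC CTG GGA TGT — no ATG→stop ORF.
Frame +2: GGG GTT AGC CTA ATG CTC TAG TCG GCA TTC AAG ACA TAT ACG ACC GCC TGG GAT — ATG at 14, stop TAG at 20 → 9 nt.
Frame +3: GGG TTA GCC TAA TGC TCT AGT CGG CAT TCA AGA CAT ATA CGA CCG CCT GGG ATG — no ATG→stop ORF.
Frame -1: ACA TCC CAG GCG GTC GTA TAT GTC TTG AAT GCC GAC TAG AGC ATT AGG CTA ACC CCT — no ATG→stop ORF.
Frame -2: CAT CCC AGG CGG TCG TAT ATG TCT TGA ATG CCG ACT AGA GCA TTA GGC TAA CCC — ATG at 20, stop TGA at 26 → 9 nt; ATG at 29, stop TAA at 50 → 24 nt.
Frame -3: ATC CCA GGC GGT CGT ATA TGT CTT GAA TGC CGA CTA GAG CAT TAG GCT AAC CCC — no ATG→stop ORF.
Longest: frame -2, positions 29–52, 24 nt = 8 codons = 7 aa. → 24 nucleotides.

24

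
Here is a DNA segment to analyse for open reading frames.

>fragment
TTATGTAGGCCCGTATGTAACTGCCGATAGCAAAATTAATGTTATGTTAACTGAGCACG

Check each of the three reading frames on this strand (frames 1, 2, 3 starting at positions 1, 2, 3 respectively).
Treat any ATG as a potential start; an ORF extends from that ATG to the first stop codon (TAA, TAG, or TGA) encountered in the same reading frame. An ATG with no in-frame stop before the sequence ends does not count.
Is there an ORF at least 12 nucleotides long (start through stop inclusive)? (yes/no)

yes

Frame 1: TTA TGT AGG CCC GTA TGT AAC TGC CGA TAG CAA AAT TAA TGT TAT GTT AAC TGA GCA — no ATG→stop ORF.
Frame 2: TAT GTA GGC CCG TAT GTA ACT GCC GAT AGC AAA ATT AAT GTT ATG TTA ACT GAG CAC — no ATG→stop ORF.
Frame 3: ATG TAG GCC CGT ATG TAA CTG CCG ATA GCA AAA TTA ATG TTA TGT TAA CTG AGC ACG — ATG at 3, stop TAG at 6 → 6 nt; ATG at 15, stop TAA at 18 → 6 nt; ATG at 39, stop TAA at 48 → 12 nt.
Frame 3 has an ORF of 12 nucleotides (positions 39–50) ≥ 12, so yes.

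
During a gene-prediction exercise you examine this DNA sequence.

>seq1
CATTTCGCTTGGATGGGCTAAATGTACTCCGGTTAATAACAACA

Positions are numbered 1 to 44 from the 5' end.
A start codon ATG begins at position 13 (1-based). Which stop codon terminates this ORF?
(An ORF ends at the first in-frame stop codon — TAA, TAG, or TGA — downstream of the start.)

TAA

Codons from position 13: ATG (13–15), GGC (16–18), TAA (19–21).
The first in-frame stop codon is TAA.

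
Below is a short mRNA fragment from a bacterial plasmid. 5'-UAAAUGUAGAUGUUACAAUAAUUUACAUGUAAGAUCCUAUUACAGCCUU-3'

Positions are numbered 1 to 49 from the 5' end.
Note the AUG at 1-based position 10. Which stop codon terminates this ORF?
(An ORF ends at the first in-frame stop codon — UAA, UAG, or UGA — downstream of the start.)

Codons from position 10: AUG (10–12), UUA (13–15), CAA (16–18), UAA (19–21).
The first in-frame stop codon is UAA.

UAA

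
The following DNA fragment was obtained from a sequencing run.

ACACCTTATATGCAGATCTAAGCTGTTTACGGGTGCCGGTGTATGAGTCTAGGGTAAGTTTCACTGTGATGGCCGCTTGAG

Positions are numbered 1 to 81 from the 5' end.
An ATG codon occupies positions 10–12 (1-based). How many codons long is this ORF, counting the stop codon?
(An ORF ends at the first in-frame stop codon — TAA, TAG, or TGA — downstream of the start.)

4

Codons from position 10: ATG (10–12), CAG (13–15), ATC (16–18), TAA (19–21).
TAA is the first in-frame stop; that's 4 codons including the stop.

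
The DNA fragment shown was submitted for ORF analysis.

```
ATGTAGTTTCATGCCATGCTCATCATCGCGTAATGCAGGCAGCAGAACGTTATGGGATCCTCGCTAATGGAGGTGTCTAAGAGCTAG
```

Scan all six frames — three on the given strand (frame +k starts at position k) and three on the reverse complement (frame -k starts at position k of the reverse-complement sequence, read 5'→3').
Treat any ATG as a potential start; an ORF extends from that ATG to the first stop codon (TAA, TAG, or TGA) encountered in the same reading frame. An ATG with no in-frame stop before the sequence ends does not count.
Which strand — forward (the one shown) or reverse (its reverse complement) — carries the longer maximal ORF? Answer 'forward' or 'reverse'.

Reverse complement (5'→3'): CTAGCTCTTAGACACCTCCATTAGCGAGGATCCCATAACGTTCTGCTGCCTGCATTACGCGATGATGAGCATGGCATGAAACTACAT
Frame +1: ATG TAG TTT CAT GCC ATG CTC ATC ATC GCG TAA TGC AGG CAG CAG AAC GTT ATG GGA TCC TCG CTA ATG GAG GTG TCT AAG AGC TAG — ATG at 1, stop TAG at 4 → 6 nt; ATG at 16, stop TAA at 31 → 18 nt; ATG at 52, stop TAG at 85 → 36 nt; ATG at 67, stop TAG at 85 → 21 nt.
Frame +2: TGT AGT TTC ATG CCA TGC TCA TCA TCG CGT AAT GCA GGC AGC AGA ACG TTA TGG GAT CCT CGC TAA TGG AGG TGT CTA AGA GCT — ATG at 11, stop TAA at 65 → 57 nt.
Frame +3: GTA GTT TCA TGC CAT GCT CAT CAT CGC GTA ATG CAG GCA GCA GAA CGT TAT GGG ATC CTC GCT AAT GGA GGT GTC TAA GAG CTA — ATG at 33, stop TAA at 78 → 48 nt.
Frame -1: CTA GCT CTT AGA CAC CTC CAT TAG CGA GGA TCC CAT AAC GTT CTG CTG CCT GCA TTA CGC GAT GAT GAG CAT GGC ATG AAA CTA CAT — no ATG→stop ORF.
Frame -2: TAG CTC TTA GAC ACC TCC ATT AGC GAG GAT CCC ATA ACG TTC TGC TGC CTG CAT TAC GCG ATG ATG AGC ATG GCA TGA AAC TAC — ATG at 62, stop TGA at 77 → 18 nt; ATG at 65, stop TGA at 77 → 15 nt; ATG at 71, stop TGA at 77 → 9 nt.
Frame -3: AGC TCT TAG ACA CCT CCA TTA GCG AGG ATC CCA TAA CGT TCT GCT GCC TGC ATT ACG CGA TGA TGA GCA TGG CAT GAA ACT ACA — no ATG→stop ORF.
Forward-strand max 57 nt; reverse-strand max 18 nt. The forward strand has the longer ORF.

forward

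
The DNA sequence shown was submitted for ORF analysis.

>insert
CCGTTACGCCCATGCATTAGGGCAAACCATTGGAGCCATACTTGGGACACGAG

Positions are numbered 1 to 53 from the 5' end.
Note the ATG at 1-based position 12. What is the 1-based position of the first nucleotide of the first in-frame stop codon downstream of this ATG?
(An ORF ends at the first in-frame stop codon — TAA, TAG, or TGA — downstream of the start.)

Codons from position 12: ATG (12–14), CAT (15–17), TAG (18–20).
TAG is a stop codon; it begins at position 18.

18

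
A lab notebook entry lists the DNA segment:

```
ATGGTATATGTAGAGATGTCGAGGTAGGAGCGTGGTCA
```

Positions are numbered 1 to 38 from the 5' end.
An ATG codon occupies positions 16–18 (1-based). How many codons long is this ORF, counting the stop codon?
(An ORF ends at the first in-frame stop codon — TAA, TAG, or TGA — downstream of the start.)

Codons from position 16: ATG (16–18), TCG (19–21), AGG (22–24), TAG (25–27).
TAG is the first in-frame stop; that's 4 codons including the stop.

4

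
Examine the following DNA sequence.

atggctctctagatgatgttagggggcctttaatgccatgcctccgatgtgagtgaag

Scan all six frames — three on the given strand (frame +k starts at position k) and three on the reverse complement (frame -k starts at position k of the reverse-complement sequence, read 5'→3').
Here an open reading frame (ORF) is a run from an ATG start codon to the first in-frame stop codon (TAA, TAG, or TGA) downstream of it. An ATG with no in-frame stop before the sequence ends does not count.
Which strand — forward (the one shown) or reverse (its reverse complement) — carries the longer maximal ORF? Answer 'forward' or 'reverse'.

Reverse complement (5'→3'): CTTCACTCACATCGGAGGCATGGCATTAAAGGCCCCCTAACATCATCTAGAGAGCCAT
Frame +1: ATG GCT CTC TAG ATG ATG TTA GGG GGC CTT TAA TGC CAT GCC TCC GAT GTG AGT GAA — ATG at 1, stop TAG at 10 → 12 nt; ATG at 13, stop TAA at 31 → 21 nt; ATG at 16, stop TAA at 31 → 18 nt.
Frame +2: TGG CTC TCT AGA TGA TGT TAG GGG GCC TTT AAT GCC ATG CCT CCG ATG TGA GTG AAG — ATG at 38, stop TGA at 50 → 15 nt; ATG at 47, stop TGA at 50 → 6 nt.
Frame +3: GGC TCT CTA GAT GAT GTT AGG GGG CCT TTA ATG CCA TGC CTC CGA TGT GAG TGA — ATG at 33, stop TGA at 54 → 24 nt.
Frame -1: CTT CAC TCA CAT CGG AGG CAT GGC ATT AAA GGC CCC CTA ACA TCA TCT AGA GAG CCA — no ATG→stop ORF.
Frame -2: TTC ACT CAC ATC GGA GGC ATG GCA TTA AAG GCC CCC TAA CAT CAT CTA GAG AGC CAT — ATG at 20, stop TAA at 38 → 21 nt.
Frame -3: TCA CTC ACA TCG GAG GCA TGG CAT TAA AGG CCC CCT AAC ATC ATC TAG AGA GCC — no ATG→stop ORF.
Forward-strand max 24 nt; reverse-strand max 21 nt. The forward strand has the longer ORF.

forward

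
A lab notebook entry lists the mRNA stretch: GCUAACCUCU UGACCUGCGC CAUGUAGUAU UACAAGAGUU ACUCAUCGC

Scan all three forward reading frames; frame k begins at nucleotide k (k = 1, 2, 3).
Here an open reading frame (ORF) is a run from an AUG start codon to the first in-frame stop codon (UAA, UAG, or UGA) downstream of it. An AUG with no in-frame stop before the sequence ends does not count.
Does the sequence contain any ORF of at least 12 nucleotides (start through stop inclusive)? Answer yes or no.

Frame 1: GCU AAC CUC UUG ACC UGC GCC AUG UAG UAU UAC AAG AGU UAC UCA UCG — AUG at 22, stop UAG at 25 → 6 nt.
Frame 2: CUA ACC UCU UGA CCU GCG CCA UGU AGU AUU ACA AGA GUU ACU CAU CGC — no AUG→stop ORF.
Frame 3: UAA CCU CUU GAC CUG CGC CAU GUA GUA UUA CAA GAG UUA CUC AUC — no AUG→stop ORF.
Largest ORF found is 6 nucleotides < 12, so no.

no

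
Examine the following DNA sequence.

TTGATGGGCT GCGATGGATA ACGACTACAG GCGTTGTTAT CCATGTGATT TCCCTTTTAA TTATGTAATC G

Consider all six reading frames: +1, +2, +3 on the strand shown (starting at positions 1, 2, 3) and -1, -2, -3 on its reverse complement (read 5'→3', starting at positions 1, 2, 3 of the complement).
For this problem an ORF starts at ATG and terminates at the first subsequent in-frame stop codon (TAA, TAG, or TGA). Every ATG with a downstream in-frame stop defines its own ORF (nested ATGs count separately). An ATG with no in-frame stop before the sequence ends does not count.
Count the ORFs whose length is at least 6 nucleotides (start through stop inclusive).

3

Reverse complement (5'→3'): CGATTACATAATTAAAAGGGAAATCACATGGATAACAACGCCTGTAGTCGTTATCCATCGCAGCCCATCAA
Frame +1: TTG ATG GGC TGC GAT GGA TAA CGA CTA CAG GCG TTG TTA TCC ATG TGA TTT CCC TTT TAA TTA TGT AAT — ATG at 4, stop TAA at 19 → 18 nt; ATG at 43, stop TGA at 46 → 6 nt.
Frame +2: TGA TGG GCT GCG ATG GAT AAC GAC TAC AGG CGT TGT TAT CCA TGT GAT TTC CCT TTT AAT TAT GTA ATC — no ATG→stop ORF.
Frame +3: GAT GGG CTG CGA TGG ATA ACG ACT ACA GGC GTT GTT ATC CAT GTG ATT TCC CTT TTA ATT ATG TAA TCG — ATG at 63, stop TAA at 66 → 6 nt.
Frame -1: CGA TTA CAT AAT TAA AAG GGA AAT CAC ATG GAT AAC AAC GCC TGT AGT CGT TAT CCA TCG CAG CCC ATC — no ATG→stop ORF.
Frame -2: GAT TAC ATA ATT AAA AGG GAA ATC ACA TGG ATA ACA ACG CCT GTA GTC GTT ATC CAT CGC AGC CCA TCA — no ATG→stop ORF.
Frame -3: ATT ACA TAA TTA AAA GGG AAA TCA CAT GGA TAA CAA CGC CTG TAG TCG TTA TCC ATC GCA GCC CAT CAA — no ATG→stop ORF.
ORFs ≥ 6 nucleotides: frame +1 4–21 (18 nucleotides), frame +1 43–48 (6 nucleotides), frame +3 63–68 (6 nucleotides). Count = 3.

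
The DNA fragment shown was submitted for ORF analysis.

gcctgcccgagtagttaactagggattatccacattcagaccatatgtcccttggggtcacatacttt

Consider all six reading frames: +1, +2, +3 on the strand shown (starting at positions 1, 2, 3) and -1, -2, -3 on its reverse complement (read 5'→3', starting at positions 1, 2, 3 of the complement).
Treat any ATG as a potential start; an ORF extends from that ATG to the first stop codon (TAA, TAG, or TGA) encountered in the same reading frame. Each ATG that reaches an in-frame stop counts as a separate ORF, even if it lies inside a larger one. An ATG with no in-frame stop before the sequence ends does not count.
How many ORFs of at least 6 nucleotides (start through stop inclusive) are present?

Reverse complement (5'→3'): AAAGTATGTGACCCCAAGGGACATATGGTCTGAATGTGGATAATCCCTAGTTAACTACTCGGGCAGGC
Frame +1: GCC TGC CCG AGT AGT TAA CTA GGG ATT ATC CAC ATT CAG ACC ATA TGT CCC TTG GGG TCA CAT ACT — no ATG→stop ORF.
Frame +2: CCT GCC CGA GTA GTT AAC TAG GGA TTA TCC ACA TTC AGA CCA TAT GTC CCT TGG GGT CAC ATA CTT — no ATG→stop ORF.
Frame +3: CTG CCC GAG TAG TTA ACT AGG GAT TAT CCA CAT TCA GAC CAT ATG TCC CTT GGG GTC ACA TAC TTT — no ATG→stop ORF.
Frame -1: AAA GTA TGT GAC CCC AAG GGA CAT ATG GTC TGA ATG TGG ATA ATC CCT AGT TAA CTA CTC GGG CAG — ATG at 25, stop TGA at 31 → 9 nt; ATG at 34, stop TAA at 52 → 21 nt.
Frame -2: AAG TAT GTG ACC CCA AGG GAC ATA TGG TCT GAA TGT GGA TAA TCC CTA GTT AAC TAC TCG GGC AGG — no ATG→stop ORF.
Frame -3: AGT ATG TGA CCC CAA GGG ACA TAT GGT CTG AAT GTG GAT AAT CCC TAG TTA ACT ACT CGG GCA GGC — ATG at 6, stop TGA at 9 → 6 nt.
ORFs ≥ 6 nucleotides: frame -1 25–33 (9 nucleotides), frame -1 34–54 (21 nucleotides), frame -3 6–11 (6 nucleotides). Count = 3.

3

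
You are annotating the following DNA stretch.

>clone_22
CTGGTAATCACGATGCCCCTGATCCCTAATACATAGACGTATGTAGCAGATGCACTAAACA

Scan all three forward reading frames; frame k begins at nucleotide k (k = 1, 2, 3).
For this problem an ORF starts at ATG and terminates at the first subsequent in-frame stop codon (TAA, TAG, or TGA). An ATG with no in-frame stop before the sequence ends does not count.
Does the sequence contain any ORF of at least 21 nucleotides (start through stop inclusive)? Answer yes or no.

yes

Frame 1: CTG GTA ATC ACG ATG CCC CTG ATC CCT AAT ACA TAG ACG TAT GTA GCA GAT GCA CTA AAC — ATG at 13, stop TAG at 34 → 24 nt.
Frame 2: TGG TAA TCA CGA TGC CCC TGA TCC CTA ATA CAT AGA CGT ATG TAG CAG ATG CAC TAA ACA — ATG at 41, stop TAG at 44 → 6 nt; ATG at 50, stop TAA at 56 → 9 nt.
Frame 3: GGT AAT CAC GAT GCC CCT GAT CCC TAA TAC ATA GAC GTA TGT AGC AGA TGC ACT AAA — no ATG→stop ORF.
Frame 1 has an ORF of 24 nucleotides (positions 13–36) ≥ 21, so yes.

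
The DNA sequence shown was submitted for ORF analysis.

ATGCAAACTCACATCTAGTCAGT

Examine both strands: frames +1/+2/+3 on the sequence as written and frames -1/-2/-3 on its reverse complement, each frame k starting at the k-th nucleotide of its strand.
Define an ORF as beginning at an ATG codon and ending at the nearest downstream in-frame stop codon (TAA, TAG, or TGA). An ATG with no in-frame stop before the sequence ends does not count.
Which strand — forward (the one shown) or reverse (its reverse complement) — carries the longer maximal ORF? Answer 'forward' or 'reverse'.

Reverse complement (5'→3'): ACTGACTAGATGTGAGTTTGCAT
Frame +1: ATG CAA ACT CAC ATC TAG TCA — ATG at 1, stop TAG at 16 → 18 nt.
Frame +2: TGC AAA CTC ACA TCT AGT CAG — no ATG→stop ORF.
Frame +3: GCA AAC TCA CAT CTA GTC AGT — no ATG→stop ORF.
Frame -1: ACT GAC TAG ATG TGA GTT TGC — ATG at 10, stop TGA at 13 → 6 nt.
Frame -2: CTG ACT AGA TGT GAG TTT GCA — no ATG→stop ORF.
Frame -3: TGA CTA GAT GTG AGT TTG CAT — no ATG→stop ORF.
Forward-strand max 18 nt; reverse-strand max 6 nt. The forward strand has the longer ORF.

forward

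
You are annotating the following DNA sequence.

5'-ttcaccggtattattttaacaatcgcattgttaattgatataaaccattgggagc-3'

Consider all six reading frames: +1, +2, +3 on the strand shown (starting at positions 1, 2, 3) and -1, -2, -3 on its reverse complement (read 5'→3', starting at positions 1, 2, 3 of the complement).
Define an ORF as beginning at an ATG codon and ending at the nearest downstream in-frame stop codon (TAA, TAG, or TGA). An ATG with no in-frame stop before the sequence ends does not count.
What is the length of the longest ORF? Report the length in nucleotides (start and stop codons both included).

Reverse complement (5'→3'): GCTCCCAATGGTTTATATCAATTAACAATGCGATTGTTAAAATAATACCGGTGAA
Frame +1: TTC ACC GGT ATT ATT TTA ACA ATC GCA TTG TTA ATT GAT ATA AAC CAT TGG GAG — no ATG→stop ORF.
Frame +2: TCA CCG GTA TTA TTT TAA CAA TCG CAT TGT TAA TTG ATA TAA ACC ATT GGG AGC — no ATG→stop ORF.
Frame +3: CAC CGG TAT TAT TTT AAC AAT CGC ATT GTT AAT TGA TAT AAA CCA TTG GGA — no ATG→stop ORF.
Frame -1: GCT CCC AAT GGT TTA TAT CAA TTA ACA ATG CGA TTG TTA AAA TAA TAC CGG TGA — ATG at 28, stop TAA at 43 → 18 nt.
Frame -2: CTC CCA ATG GTT TAT ATC AAT TAA CAA TGC GAT TGT TAA AAT AAT ACC GGT GAA — ATG at 8, stop TAA at 23 → 18 nt.
Frame -3: TCC CAA TGG TTT ATA TCA ATT AAC AAT GCG ATT GTT AAA ATA ATA CCG GTG — no ATG→stop ORF.
Longest: frame -1, positions 28–45, 18 nt = 6 codons = 5 aa. → 18 nucleotides.

18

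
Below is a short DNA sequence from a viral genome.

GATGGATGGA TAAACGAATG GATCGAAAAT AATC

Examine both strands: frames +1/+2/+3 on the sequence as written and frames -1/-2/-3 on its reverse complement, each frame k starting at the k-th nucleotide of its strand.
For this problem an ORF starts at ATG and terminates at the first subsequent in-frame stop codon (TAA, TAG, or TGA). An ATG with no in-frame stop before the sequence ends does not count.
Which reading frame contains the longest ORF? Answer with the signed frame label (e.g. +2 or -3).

+3

Reverse complement (5'→3'): GATTATTTTCGATCCATTCGTTTATCCATCCATC
Frame +1: GAT GGA TGG ATA AAC GAA TGG ATC GAA AAT AAT — no ATG→stop ORF.
Frame +2: ATG GAT GGA TAA ACG AAT GGA TCG AAA ATA ATC — ATG at 2, stop TAA at 11 → 12 nt.
Frame +3: TGG ATG GAT AAA CGA ATG GAT CGA AAA TAA — ATG at 6, stop TAA at 30 → 27 nt; ATG at 18, stop TAA at 30 → 15 nt.
Frame -1: GAT TAT TTT CGA TCC ATT CGT TTA TCC ATC CAT — no ATG→stop ORF.
Frame -2: ATT ATT TTC GAT CCA TTC GTT TAT CCA TCC ATC — no ATG→stop ORF.
Frame -3: TTA TTT TCG ATC CAT TCG TTT ATC CAT CCA — no ATG→stop ORF.
Longest ORF is 27 nt in frame +3 (positions 6–32).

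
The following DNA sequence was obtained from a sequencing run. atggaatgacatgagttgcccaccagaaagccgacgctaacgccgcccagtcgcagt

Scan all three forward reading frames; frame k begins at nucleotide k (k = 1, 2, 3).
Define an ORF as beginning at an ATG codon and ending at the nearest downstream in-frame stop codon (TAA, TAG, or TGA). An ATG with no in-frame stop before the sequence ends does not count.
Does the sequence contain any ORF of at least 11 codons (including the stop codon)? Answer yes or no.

Frame 1: ATG GAA TGA CAT GAG TTG CCC ACC AGA AAG CCG ACG CTA ACG CCG CCC AGT CGC AGT — ATG at 1, stop TGA at 7 → 9 nt.
Frame 2: TGG AAT GAC ATG AGT TGC CCA CCA GAA AGC CGA CGC TAA CGC CGC CCA GTC GCA — ATG at 11, stop TAA at 38 → 30 nt.
Frame 3: GGA ATG ACA TGA GTT GCC CAC CAG AAA GCC GAC GCT AAC GCC GCC CAG TCG CAG — ATG at 6, stop TGA at 12 → 9 nt.
Largest ORF found is 10 codons < 11, so no.

no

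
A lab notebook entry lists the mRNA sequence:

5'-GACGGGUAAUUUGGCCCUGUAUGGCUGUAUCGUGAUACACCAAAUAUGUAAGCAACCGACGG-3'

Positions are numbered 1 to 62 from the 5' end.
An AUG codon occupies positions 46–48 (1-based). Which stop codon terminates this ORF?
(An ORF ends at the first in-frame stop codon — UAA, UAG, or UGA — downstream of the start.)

Codons from position 46: AUG (46–48), UAA (49–51).
The first in-frame stop codon is UAA.

UAA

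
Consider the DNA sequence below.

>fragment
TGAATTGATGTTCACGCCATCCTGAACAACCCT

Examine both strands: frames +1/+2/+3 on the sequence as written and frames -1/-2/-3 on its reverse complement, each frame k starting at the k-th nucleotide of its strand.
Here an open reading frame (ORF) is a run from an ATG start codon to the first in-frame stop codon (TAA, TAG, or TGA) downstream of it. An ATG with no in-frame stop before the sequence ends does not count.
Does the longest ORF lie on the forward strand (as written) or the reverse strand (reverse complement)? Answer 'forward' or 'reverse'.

forward

Reverse complement (5'→3'): AGGGTTGTTCAGGATGGCGTGAACATCAATTCA
Frame +1: TGA ATT GAT GTT CAC GCC ATC CTG AAC AAC CCT — no ATG→stop ORF.
Frame +2: GAA TTG ATG TTC ACG CCA TCC TGA ACA ACC — ATG at 8, stop TGA at 23 → 18 nt.
Frame +3: AAT TGA TGT TCA CGC CAT CCT GAA CAA CCC — no ATG→stop ORF.
Frame -1: AGG GTT GTT CAG GAT GGC GTG AAC ATC AAT TCA — no ATG→stop ORF.
Frame -2: GGG TTG TTC AGG ATG GCG TGA ACA TCA ATT — ATG at 14, stop TGA at 20 → 9 nt.
Frame -3: GGT TGT TCA GGA TGG CGT GAA CAT CAA TTC — no ATG→stop ORF.
Forward-strand max 18 nt; reverse-strand max 9 nt. The forward strand has the longer ORF.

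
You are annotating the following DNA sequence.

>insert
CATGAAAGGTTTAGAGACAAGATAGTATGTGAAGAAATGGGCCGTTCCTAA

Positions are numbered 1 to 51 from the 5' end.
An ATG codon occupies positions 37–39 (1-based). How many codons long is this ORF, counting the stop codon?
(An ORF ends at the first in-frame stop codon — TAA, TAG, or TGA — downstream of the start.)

Codons from position 37: ATG (37–39), GGC (40–42), CGT (43–45), TCC (46–48), TAA (49–51).
TAA is the first in-frame stop; that's 5 codons including the stop.

5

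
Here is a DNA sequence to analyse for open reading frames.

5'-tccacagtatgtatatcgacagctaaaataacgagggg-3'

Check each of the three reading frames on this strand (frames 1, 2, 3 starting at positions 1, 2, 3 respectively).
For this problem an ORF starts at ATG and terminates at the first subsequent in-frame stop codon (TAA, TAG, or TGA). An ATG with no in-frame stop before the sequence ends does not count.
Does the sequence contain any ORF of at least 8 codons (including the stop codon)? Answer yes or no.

no

Frame 1: TCC ACA GTA TGT ATA TCG ACA GCT AAA ATA ACG AGG — no ATG→stop ORF.
Frame 2: CCA CAG TAT GTA TAT CGA CAG CTA AAA TAA CGA GGG — no ATG→stop ORF.
Frame 3: CAC AGT ATG TAT ATC GAC AGC TAA AAT AAC GAG GGG — ATG at 9, stop TAA at 24 → 18 nt.
Largest ORF found is 6 codons < 8, so no.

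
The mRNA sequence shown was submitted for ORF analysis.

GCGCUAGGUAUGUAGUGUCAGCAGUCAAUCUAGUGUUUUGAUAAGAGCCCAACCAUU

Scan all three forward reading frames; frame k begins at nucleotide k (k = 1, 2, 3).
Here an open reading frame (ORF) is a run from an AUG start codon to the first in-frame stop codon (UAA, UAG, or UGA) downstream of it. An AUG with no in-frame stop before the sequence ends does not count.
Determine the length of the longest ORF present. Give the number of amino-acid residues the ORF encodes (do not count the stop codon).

1

Frame 1: GCG CUA GGU AUG UAG UGU CAG CAG UCA AUC UAG UGU UUU GAU AAG AGC CCA ACC AUU — AUG at 10, stop UAG at 13 → 6 nt.
Frame 2: CGC UAG GUA UGU AGU GUC AGC AGU CAA UCU AGU GUU UUG AUA AGA GCC CAA CCA — no AUG→stop ORF.
Frame 3: GCU AGG UAU GUA GUG UCA GCA GUC AAU CUA GUG UUU UGA UAA GAG CCC AAC CAU — no AUG→stop ORF.
Longest: frame 1, positions 10–15, 6 nt = 2 codons = 1 aa. → 1 amino acids.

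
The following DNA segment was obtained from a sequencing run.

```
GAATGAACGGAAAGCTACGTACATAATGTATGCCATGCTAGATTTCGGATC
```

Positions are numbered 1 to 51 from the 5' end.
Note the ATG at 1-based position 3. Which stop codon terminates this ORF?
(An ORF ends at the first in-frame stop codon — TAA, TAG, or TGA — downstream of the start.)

Codons from position 3: ATG (3–5), AAC (6–8), GGA (9–11), AAG (12–14), CTA (15–17), CGT (18–20), ACA (21–23), TAA (24–26).
The first in-frame stop codon is TAA.

TAA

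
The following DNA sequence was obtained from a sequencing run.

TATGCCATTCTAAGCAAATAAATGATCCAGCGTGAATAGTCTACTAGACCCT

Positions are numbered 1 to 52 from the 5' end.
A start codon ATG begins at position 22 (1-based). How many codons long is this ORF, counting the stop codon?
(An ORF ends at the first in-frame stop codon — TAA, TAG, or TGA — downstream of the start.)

6

Codons from position 22: ATG (22–24), ATC (25–27), CAG (28–30), CGT (31–33), GAA (34–36), TAG (37–39).
TAG is the first in-frame stop; that's 6 codons including the stop.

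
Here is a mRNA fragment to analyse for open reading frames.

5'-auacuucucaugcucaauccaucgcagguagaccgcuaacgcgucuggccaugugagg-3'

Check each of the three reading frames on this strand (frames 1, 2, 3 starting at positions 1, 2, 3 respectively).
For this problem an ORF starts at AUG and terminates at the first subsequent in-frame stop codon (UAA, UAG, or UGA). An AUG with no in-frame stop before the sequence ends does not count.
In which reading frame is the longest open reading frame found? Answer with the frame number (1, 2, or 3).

1

Frame 1: AUA CUU CUC AUG CUC AAU CCA UCG CAG GUA GAC CGC UAA CGC GUC UGG CCA UGU GAG — AUG at 10, stop UAA at 37 → 30 nt.
Frame 2: UAC UUC UCA UGC UCA AUC CAU CGC AGG UAG ACC GCU AAC GCG UCU GGC CAU GUG AGG — no AUG→stop ORF.
Frame 3: ACU UCU CAU GCU CAA UCC AUC GCA GGU AGA CCG CUA ACG CGU CUG GCC AUG UGA — AUG at 51, stop UGA at 54 → 6 nt.
Longest ORF is 30 nt in frame 1 (positions 10–39).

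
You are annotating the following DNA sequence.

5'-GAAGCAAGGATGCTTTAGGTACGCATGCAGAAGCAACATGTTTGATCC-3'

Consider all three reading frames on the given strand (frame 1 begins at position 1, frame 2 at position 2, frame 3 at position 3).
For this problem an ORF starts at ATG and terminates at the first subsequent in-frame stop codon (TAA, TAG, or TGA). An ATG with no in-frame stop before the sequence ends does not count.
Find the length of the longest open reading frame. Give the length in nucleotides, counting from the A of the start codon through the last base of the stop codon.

Frame 1: GAA GCA AGG ATG CTT TAG GTA CGC ATG CAG AAG CAA CAT GTT TGA TCC — ATG at 10, stop TAG at 16 → 9 nt; ATG at 25, stop TGA at 43 → 21 nt.
Frame 2: AAG CAA GGA TGC TTT AGG TAC GCA TGC AGA AGC AAC ATG TTT GAT — no ATG→stop ORF.
Frame 3: AGC AAG GAT GCT TTA GGT ACG CAT GCA GAA GCA ACA TGT TTG ATC — no ATG→stop ORF.
Longest: frame 1, positions 25–45, 21 nt = 7 codons = 6 aa. → 21 nucleotides.

21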